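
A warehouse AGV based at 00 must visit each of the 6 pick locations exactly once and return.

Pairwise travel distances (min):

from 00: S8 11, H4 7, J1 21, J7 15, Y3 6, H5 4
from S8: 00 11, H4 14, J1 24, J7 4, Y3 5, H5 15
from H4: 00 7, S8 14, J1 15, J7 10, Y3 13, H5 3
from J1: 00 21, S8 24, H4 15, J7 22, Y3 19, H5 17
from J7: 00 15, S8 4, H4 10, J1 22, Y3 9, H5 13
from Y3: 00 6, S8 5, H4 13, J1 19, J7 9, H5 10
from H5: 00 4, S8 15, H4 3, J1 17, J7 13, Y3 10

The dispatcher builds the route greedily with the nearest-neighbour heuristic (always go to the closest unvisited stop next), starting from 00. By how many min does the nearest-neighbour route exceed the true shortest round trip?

00: H5=4, Y3=6, H4=7, S8=11, J7=15, J1=21 ⇒ H5
H5: H4=3, Y3=10, J7=13, S8=15, J1=17 ⇒ H4
H4: J7=10, Y3=13, S8=14, J1=15 ⇒ J7
J7: S8=4, Y3=9, J1=22 ⇒ S8
S8: Y3=5, J1=24 ⇒ Y3
Y3: J1=19 ⇒ J1
NN route 00 → H5 → H4 → J7 → S8 → Y3 → J1 → 00 costs 66.
Optimal: 00 → Y3 → S8 → J7 → J1 → H4 → H5 → 00 costs 59 (by enumerating all 360 distinct tours).
Excess = 66 − 59 = 7.

Excess over optimum: 7 min.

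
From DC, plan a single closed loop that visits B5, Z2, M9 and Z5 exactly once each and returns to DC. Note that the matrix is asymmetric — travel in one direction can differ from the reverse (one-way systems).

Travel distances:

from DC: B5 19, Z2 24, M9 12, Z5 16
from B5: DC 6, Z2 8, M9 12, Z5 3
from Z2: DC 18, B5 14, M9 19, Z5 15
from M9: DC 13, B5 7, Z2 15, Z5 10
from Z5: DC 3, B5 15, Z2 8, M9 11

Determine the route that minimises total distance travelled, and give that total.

DC → B5 → Z2 → M9 → Z5 → DC: 19+8+19+10+3 = 59
DC → B5 → Z2 → Z5 → M9 → DC: 19+8+15+11+13 = 66
DC → B5 → M9 → Z2 → Z5 → DC: 19+12+15+15+3 = 64
DC → B5 → M9 → Z5 → Z2 → DC: 19+12+10+8+18 = 67
DC → B5 → Z5 → Z2 → M9 → DC: 19+3+8+19+13 = 62
DC → B5 → Z5 → M9 → Z2 → DC: 19+3+11+15+18 = 66
DC → Z2 → B5 → M9 → Z5 → DC: 24+14+12+10+3 = 63
DC → Z2 → B5 → Z5 → M9 → DC: 24+14+3+11+13 = 65
DC → Z2 → M9 → B5 → Z5 → DC: 24+19+7+3+3 = 56
DC → Z2 → M9 → Z5 → B5 → DC: 24+19+10+15+6 = 74
DC → Z2 → Z5 → B5 → M9 → DC: 24+15+15+12+13 = 79
DC → Z2 → Z5 → M9 → B5 → DC: 24+15+11+7+6 = 63
DC → M9 → B5 → Z2 → Z5 → DC: 12+7+8+15+3 = 45
DC → M9 → B5 → Z5 → Z2 → DC: 12+7+3+8+18 = 48
… (10 more)
The minimum is 45.
One optimal route: DC → M9 → B5 → Z2 → Z5 → DC.

Minimum total distance: 45.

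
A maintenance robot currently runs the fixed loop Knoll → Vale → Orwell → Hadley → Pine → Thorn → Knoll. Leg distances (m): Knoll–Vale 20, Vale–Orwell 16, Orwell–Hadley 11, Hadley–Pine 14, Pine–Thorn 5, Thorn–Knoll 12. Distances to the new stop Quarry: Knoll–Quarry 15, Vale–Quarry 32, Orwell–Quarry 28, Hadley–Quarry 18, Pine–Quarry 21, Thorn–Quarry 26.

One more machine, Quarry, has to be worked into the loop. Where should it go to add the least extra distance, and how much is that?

Minimum extra distance: 25 m, inserting Quarry between Hadley and Pine.

Insertion cost between consecutive stops i–j is d(i,Quarry) + d(Quarry,j) − d(i,j):
  between Knoll and Vale: 15 + 32 − 20 = 27
  between Vale and Orwell: 32 + 28 − 16 = 44
  between Orwell and Hadley: 28 + 18 − 11 = 35
  between Hadley and Pine: 18 + 21 − 14 = 25
  between Pine and Thorn: 21 + 26 − 5 = 42
  between Thorn and Knoll: 26 + 15 − 12 = 29
Cheapest insertion is between Hadley and Pine, adding 25.
New total = 78 + 25 = 103.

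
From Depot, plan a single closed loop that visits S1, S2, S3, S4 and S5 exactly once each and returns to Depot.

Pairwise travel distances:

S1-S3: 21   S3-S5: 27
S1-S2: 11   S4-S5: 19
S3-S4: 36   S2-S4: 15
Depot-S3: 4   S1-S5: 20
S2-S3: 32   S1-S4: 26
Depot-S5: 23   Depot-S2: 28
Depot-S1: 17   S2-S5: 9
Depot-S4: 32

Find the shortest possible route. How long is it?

Shortest round trip = 93.

There are 60 distinct closed tours to check (reversals are equivalent).
Depot-S1-S2-S3-S4-S5-Depot: 17+11+32+36+19+23 = 138
Depot-S1-S2-S3-S5-S4-Depot: 17+11+32+27+19+32 = 138
Depot-S1-S2-S4-S3-S5-Depot: 17+11+15+36+27+23 = 129
Depot-S1-S2-S4-S5-S3-Depot: 17+11+15+19+27+4 = 93
Depot-S1-S2-S5-S3-S4-Depot: 17+11+9+27+36+32 = 132
Depot-S1-S2-S5-S4-S3-Depot: 17+11+9+19+36+4 = 96
Depot-S1-S3-S2-S4-S5-Depot: 17+21+32+15+19+23 = 127
Depot-S1-S3-S2-S5-S4-Depot: 17+21+32+9+19+32 = 130
Depot-S1-S3-S4-S2-S5-Depot: 17+21+36+15+9+23 = 121
Depot-S1-S3-S4-S5-S2-Depot: 17+21+36+19+9+28 = 130
Depot-S1-S3-S5-S2-S4-Depot: 17+21+27+9+15+32 = 121
Depot-S1-S3-S5-S4-S2-Depot: 17+21+27+19+15+28 = 127
Depot-S1-S4-S2-S3-S5-Depot: 17+26+15+32+27+23 = 140
Depot-S1-S4-S2-S5-S3-Depot: 17+26+15+9+27+4 = 98
… (46 more)
The minimum is 93.
One optimal route: Depot → S1 → S2 → S4 → S5 → S3 → Depot (or its reverse).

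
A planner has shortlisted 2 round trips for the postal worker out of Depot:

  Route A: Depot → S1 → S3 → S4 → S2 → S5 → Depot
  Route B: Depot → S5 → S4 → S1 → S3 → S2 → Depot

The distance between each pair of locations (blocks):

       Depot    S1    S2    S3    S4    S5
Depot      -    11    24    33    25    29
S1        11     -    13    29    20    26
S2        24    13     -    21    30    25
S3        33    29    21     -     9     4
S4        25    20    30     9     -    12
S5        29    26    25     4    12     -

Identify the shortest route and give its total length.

133 blocks — Route A is the shortest.

Route A: 11 + 29 + 9 + 30 + 25 + 29 = 133
Route B: 29 + 12 + 20 + 29 + 21 + 24 = 135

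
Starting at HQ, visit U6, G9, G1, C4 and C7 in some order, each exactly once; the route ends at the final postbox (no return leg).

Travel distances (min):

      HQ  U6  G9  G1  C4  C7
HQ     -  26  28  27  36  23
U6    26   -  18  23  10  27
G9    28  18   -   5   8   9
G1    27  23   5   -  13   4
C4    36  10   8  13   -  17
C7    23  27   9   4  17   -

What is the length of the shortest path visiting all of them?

Shortest open route: 50 min.

There are 5! = 120 possible orderings.
HQ → U6 → G9 → G1 → C4 → C7: 26+18+5+13+17 = 79
HQ → U6 → G9 → G1 → C7 → C4: 26+18+5+4+17 = 70
HQ → U6 → G9 → C4 → G1 → C7: 26+18+8+13+4 = 69
HQ → U6 → G9 → C4 → C7 → G1: 26+18+8+17+4 = 73
HQ → U6 → G9 → C7 → G1 → C4: 26+18+9+4+13 = 70
HQ → U6 → G9 → C7 → C4 → G1: 26+18+9+17+13 = 83
HQ → U6 → G1 → G9 → C4 → C7: 26+23+5+8+17 = 79
HQ → U6 → G1 → G9 → C7 → C4: 26+23+5+9+17 = 80
HQ → U6 → G1 → C4 → G9 → C7: 26+23+13+8+9 = 79
HQ → U6 → G1 → C4 → C7 → G9: 26+23+13+17+9 = 88
HQ → U6 → G1 → C7 → G9 → C4: 26+23+4+9+8 = 70
HQ → U6 → G1 → C7 → C4 → G9: 26+23+4+17+8 = 78
HQ → U6 → C4 → G9 → G1 → C7: 26+10+8+5+4 = 53
HQ → U6 → C4 → G9 → C7 → G1: 26+10+8+9+4 = 57
… (106 more)
HQ → C7 → G1 → G9 → C4 → U6: 23+4+5+8+10 = 50  ← best
The minimum is 50.
One shortest path: HQ → C7 → G1 → G9 → C4 → U6.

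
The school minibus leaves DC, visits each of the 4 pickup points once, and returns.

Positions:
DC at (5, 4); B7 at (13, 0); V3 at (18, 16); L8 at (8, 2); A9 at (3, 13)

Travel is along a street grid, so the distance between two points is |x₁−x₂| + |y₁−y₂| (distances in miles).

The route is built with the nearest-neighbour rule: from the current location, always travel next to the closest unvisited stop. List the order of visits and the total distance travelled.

DC → [L8:5 / A9:11 / B7:12 / V3:25] → L8 (5)
L8 → [B7:7 / A9:16 / V3:24] → B7 (7)
B7 → [V3:21 / A9:23] → V3 (21)
V3 → [A9:18] → A9 (18)
Return A9→DC: 11.
Total = 5 + 7 + 21 + 18 + 11 = 62.

Total distance 62 miles via the nearest-neighbour route DC → L8 → B7 → V3 → A9 → DC.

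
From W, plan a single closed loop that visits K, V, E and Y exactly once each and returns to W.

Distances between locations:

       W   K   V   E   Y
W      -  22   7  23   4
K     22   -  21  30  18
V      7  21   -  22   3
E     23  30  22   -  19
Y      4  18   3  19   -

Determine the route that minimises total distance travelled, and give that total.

81 — the shortest possible round trip.

With 4 stops there are 4!/2 = 12 distinct round trips (a route and its reverse cost the same).
W → K → V → E → Y → W: 22+21+22+19+4 = 88
W → K → V → Y → E → W: 22+21+3+19+23 = 88
W → K → E → V → Y → W: 22+30+22+3+4 = 81
W → K → E → Y → V → W: 22+30+19+3+7 = 81
W → K → Y → V → E → W: 22+18+3+22+23 = 88
W → K → Y → E → V → W: 22+18+19+22+7 = 88
W → V → K → E → Y → W: 7+21+30+19+4 = 81
W → V → K → Y → E → W: 7+21+18+19+23 = 88
W → V → E → K → Y → W: 7+22+30+18+4 = 81
W → V → Y → K → E → W: 7+3+18+30+23 = 81
W → E → K → V → Y → W: 23+30+21+3+4 = 81
W → E → V → K → Y → W: 23+22+21+18+4 = 88
The minimum is 81.
One optimal route: W → K → E → V → Y → W (or its reverse).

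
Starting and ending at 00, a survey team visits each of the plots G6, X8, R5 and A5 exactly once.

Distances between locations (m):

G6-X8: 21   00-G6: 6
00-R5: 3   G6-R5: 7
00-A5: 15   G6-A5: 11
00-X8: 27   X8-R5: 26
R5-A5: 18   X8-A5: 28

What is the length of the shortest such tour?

There are 12 distinct closed tours to check (reversals are equivalent).
00-G6-X8-R5-A5-00: 6+21+26+18+15 = 86
00-G6-X8-A5-R5-00: 6+21+28+18+3 = 76
00-G6-R5-X8-A5-00: 6+7+26+28+15 = 82
00-G6-R5-A5-X8-00: 6+7+18+28+27 = 86
00-G6-A5-X8-R5-00: 6+11+28+26+3 = 74
00-G6-A5-R5-X8-00: 6+11+18+26+27 = 88
00-X8-G6-R5-A5-00: 27+21+7+18+15 = 88
00-X8-G6-A5-R5-00: 27+21+11+18+3 = 80
00-X8-R5-G6-A5-00: 27+26+7+11+15 = 86
00-X8-A5-G6-R5-00: 27+28+11+7+3 = 76
00-R5-G6-X8-A5-00: 3+7+21+28+15 = 74
00-R5-X8-G6-A5-00: 3+26+21+11+15 = 76
The minimum is 74.
One optimal route: 00 → G6 → A5 → X8 → R5 → 00 (or its reverse).

Shortest round trip = 74 m.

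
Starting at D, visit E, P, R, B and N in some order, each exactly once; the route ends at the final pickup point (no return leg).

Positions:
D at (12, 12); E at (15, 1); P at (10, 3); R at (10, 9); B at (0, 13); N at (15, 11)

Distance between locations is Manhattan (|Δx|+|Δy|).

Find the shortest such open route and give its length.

Shortest open route: 41.

There are 5! = 120 possible orderings.
D - E - P - R - B - N: 14+7+6+14+17 = 58
D - E - P - R - N - B: 14+7+6+7+17 = 51
D - E - P - B - R - N: 14+7+20+14+7 = 62
D - E - P - B - N - R: 14+7+20+17+7 = 65
D - E - P - N - R - B: 14+7+13+7+14 = 55
D - E - P - N - B - R: 14+7+13+17+14 = 65
D - E - R - P - B - N: 14+13+6+20+17 = 70
D - E - R - P - N - B: 14+13+6+13+17 = 63
D - E - R - B - P - N: 14+13+14+20+13 = 74
D - E - R - B - N - P: 14+13+14+17+13 = 71
D - E - R - N - P - B: 14+13+7+13+20 = 67
D - E - R - N - B - P: 14+13+7+17+20 = 71
D - E - B - P - R - N: 14+27+20+6+7 = 74
D - E - B - P - N - R: 14+27+20+13+7 = 81
… (106 more)
D - N - E - P - R - B: 4+10+7+6+14 = 41  ← best
The minimum is 41.
One shortest path: D → N → E → P → R → B.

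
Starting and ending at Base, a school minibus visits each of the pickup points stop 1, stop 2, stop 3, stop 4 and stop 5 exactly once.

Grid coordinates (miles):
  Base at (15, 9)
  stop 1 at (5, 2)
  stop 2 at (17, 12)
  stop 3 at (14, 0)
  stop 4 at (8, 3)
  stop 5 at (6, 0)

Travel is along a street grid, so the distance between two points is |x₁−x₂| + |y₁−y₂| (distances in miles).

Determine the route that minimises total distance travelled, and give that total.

Shortest round trip = 48 miles.

With 5 stops there are 5!/2 = 60 distinct round trips (a route and its reverse cost the same).
Base-stop 1-stop 2-stop 3-stop 4-stop 5-Base: 17+22+15+9+5+18 = 86
Base-stop 1-stop 2-stop 3-stop 5-stop 4-Base: 17+22+15+8+5+13 = 80
Base-stop 1-stop 2-stop 4-stop 3-stop 5-Base: 17+22+18+9+8+18 = 92
Base-stop 1-stop 2-stop 4-stop 5-stop 3-Base: 17+22+18+5+8+10 = 80
Base-stop 1-stop 2-stop 5-stop 3-stop 4-Base: 17+22+23+8+9+13 = 92
Base-stop 1-stop 2-stop 5-stop 4-stop 3-Base: 17+22+23+5+9+10 = 86
Base-stop 1-stop 3-stop 2-stop 4-stop 5-Base: 17+11+15+18+5+18 = 84
Base-stop 1-stop 3-stop 2-stop 5-stop 4-Base: 17+11+15+23+5+13 = 84
Base-stop 1-stop 3-stop 4-stop 2-stop 5-Base: 17+11+9+18+23+18 = 96
Base-stop 1-stop 3-stop 4-stop 5-stop 2-Base: 17+11+9+5+23+5 = 70
Base-stop 1-stop 3-stop 5-stop 2-stop 4-Base: 17+11+8+23+18+13 = 90
Base-stop 1-stop 3-stop 5-stop 4-stop 2-Base: 17+11+8+5+18+5 = 64
Base-stop 1-stop 4-stop 2-stop 3-stop 5-Base: 17+4+18+15+8+18 = 80
Base-stop 1-stop 4-stop 2-stop 5-stop 3-Base: 17+4+18+23+8+10 = 80
… (46 more)
Base-stop 2-stop 3-stop 5-stop 1-stop 4-Base: 5+15+8+3+4+13 = 48  ← best
The minimum is 48.
One optimal route: Base → stop 2 → stop 3 → stop 5 → stop 1 → stop 4 → Base (or its reverse).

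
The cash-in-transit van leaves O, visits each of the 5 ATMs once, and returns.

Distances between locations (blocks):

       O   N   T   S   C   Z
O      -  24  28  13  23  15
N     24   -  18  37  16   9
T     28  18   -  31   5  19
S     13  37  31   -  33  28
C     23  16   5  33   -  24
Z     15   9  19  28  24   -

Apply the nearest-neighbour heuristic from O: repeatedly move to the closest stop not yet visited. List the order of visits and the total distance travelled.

99 blocks along O → S → Z → N → C → T → O.

At O the remaining stops are S 13, Z 15, C 23, N 24, T 28; go to S.
At S the remaining stops are Z 28, T 31, C 33, N 37; go to Z.
At Z the remaining stops are N 9, T 19, C 24; go to N.
At N the remaining stops are C 16, T 18; go to C.
At C the remaining stops are T 5; go to T.
Return T→O: 28.
Total = 13 + 28 + 9 + 16 + 5 + 28 = 99.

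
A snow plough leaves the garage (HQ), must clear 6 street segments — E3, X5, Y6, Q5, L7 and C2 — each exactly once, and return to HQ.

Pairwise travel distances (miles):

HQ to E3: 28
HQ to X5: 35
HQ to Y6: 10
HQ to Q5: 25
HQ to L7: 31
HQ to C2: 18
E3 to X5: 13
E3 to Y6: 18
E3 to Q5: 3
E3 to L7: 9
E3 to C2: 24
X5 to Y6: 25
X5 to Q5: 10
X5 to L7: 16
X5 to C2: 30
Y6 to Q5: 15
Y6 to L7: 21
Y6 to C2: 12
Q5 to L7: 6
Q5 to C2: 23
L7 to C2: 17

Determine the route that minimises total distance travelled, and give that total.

With 6 stops there are 6!/2 = 360 distinct round trips (a route and its reverse cost the same).
HQ - E3 - X5 - Y6 - Q5 - L7 - C2 - HQ: 28+13+25+15+6+17+18 = 122
HQ - E3 - X5 - Y6 - Q5 - C2 - L7 - HQ: 28+13+25+15+23+17+31 = 152
HQ - E3 - X5 - Y6 - L7 - Q5 - C2 - HQ: 28+13+25+21+6+23+18 = 134
HQ - E3 - X5 - Y6 - L7 - C2 - Q5 - HQ: 28+13+25+21+17+23+25 = 152
HQ - E3 - X5 - Y6 - C2 - Q5 - L7 - HQ: 28+13+25+12+23+6+31 = 138
HQ - E3 - X5 - Y6 - C2 - L7 - Q5 - HQ: 28+13+25+12+17+6+25 = 126
HQ - E3 - X5 - Q5 - Y6 - L7 - C2 - HQ: 28+13+10+15+21+17+18 = 122
HQ - E3 - X5 - Q5 - Y6 - C2 - L7 - HQ: 28+13+10+15+12+17+31 = 126
… (352 more)
HQ - Y6 - E3 - X5 - Q5 - L7 - C2 - HQ: 10+18+13+10+6+17+18 = 92  ← best
The minimum is 92.
One optimal route: HQ → Y6 → E3 → X5 → Q5 → L7 → C2 → HQ (or its reverse).

92 miles — the shortest possible round trip.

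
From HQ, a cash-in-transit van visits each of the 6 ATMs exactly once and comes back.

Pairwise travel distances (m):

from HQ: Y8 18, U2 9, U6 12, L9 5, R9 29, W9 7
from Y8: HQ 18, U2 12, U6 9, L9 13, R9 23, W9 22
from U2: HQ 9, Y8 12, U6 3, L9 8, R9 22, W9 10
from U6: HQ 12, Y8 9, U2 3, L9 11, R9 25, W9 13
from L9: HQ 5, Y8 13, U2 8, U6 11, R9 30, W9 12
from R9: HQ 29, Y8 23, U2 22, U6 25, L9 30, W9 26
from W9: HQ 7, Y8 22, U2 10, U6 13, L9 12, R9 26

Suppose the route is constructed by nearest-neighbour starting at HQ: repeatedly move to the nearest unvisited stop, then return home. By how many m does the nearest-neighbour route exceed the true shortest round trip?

Excess over optimum: 21 m.

HQ: L9=5, W9=7, U2=9, U6=12, Y8=18, R9=29 ⇒ L9
L9: U2=8, U6=11, W9=12, Y8=13, R9=30 ⇒ U2
U2: U6=3, W9=10, Y8=12, R9=22 ⇒ U6
U6: Y8=9, W9=13, R9=25 ⇒ Y8
Y8: W9=22, R9=23 ⇒ W9
W9: R9=26 ⇒ R9
NN route HQ → L9 → U2 → U6 → Y8 → W9 → R9 → HQ costs 102.
Optimal: HQ → L9 → U2 → U6 → Y8 → R9 → W9 → HQ costs 81 (by enumerating all 360 distinct tours).
Excess = 102 − 81 = 21.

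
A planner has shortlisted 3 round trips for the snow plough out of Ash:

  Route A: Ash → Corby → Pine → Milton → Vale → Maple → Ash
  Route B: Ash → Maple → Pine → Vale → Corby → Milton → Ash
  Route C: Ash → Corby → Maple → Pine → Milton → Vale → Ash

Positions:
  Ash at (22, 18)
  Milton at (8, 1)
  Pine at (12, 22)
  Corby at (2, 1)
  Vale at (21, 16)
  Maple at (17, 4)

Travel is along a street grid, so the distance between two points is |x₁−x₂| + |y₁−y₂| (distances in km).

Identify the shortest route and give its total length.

Route A: 37 + 31 + 25 + 28 + 16 + 19 = 156
Route B: 19 + 23 + 15 + 34 + 6 + 31 = 128
Route C: 37 + 18 + 23 + 25 + 28 + 3 = 134

128 km — Route B is the shortest.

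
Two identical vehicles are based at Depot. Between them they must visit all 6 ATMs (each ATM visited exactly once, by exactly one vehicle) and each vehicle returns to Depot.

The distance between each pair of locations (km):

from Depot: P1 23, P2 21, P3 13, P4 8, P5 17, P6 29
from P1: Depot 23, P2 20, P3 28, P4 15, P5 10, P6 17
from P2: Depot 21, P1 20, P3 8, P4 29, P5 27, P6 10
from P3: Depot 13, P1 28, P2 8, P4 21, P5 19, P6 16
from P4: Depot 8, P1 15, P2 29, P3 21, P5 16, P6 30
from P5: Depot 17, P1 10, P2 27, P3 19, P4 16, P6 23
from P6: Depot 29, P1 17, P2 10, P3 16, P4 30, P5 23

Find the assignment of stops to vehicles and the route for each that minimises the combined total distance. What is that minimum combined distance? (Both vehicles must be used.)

Try each way of splitting the stops between the two vehicles (each non-empty) and, for each split, find the best tour for each vehicle:
  {P1} + {P2, P3, P4, P5, P6}: 46 + 78 = 124
  {P2} + {P1, P3, P4, P5, P6}: 42 + 80 = 122
  {P1, P2} + {P3, P4, P5, P6}: 64 + 76 = 140
  {P3} + {P1, P2, P4, P5, P6}: 26 + 82 = 108
  {P1, P3} + {P2, P4, P5, P6}: 64 + 78 = 142
  {P2, P3} + {P1, P4, P5, P6}: 42 + 80 = 122
  … (31 splits in total)
  {P4} + {P1, P2, P3, P5, P6}: 16 + 75 = 91  ← best
Best: vehicle 1 Depot → P4 → Depot = 16; vehicle 2 Depot → P3 → P2 → P6 → P1 → P5 → Depot = 75; combined 91.

Minimum combined distance: 91 km.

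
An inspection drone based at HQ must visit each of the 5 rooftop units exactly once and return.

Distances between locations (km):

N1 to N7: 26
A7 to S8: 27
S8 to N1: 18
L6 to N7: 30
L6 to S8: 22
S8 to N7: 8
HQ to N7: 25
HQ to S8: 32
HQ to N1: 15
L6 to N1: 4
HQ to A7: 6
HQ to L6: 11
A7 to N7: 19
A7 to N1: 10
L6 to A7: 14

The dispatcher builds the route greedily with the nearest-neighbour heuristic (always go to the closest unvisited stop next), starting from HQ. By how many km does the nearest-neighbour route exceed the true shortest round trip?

From HQ: A7=6, L6=11, N1=15, N7=25, S8=32 → choose A7 (6).
From A7: N1=10, L6=14, N7=19, S8=27 → choose N1 (10).
From N1: L6=4, S8=18, N7=26 → choose L6 (4).
From L6: S8=22, N7=30 → choose S8 (22).
From S8: N7=8 → choose N7 (8).
NN route HQ → A7 → N1 → L6 → S8 → N7 → HQ costs 75.
Optimal: HQ → L6 → N1 → S8 → N7 → A7 → HQ costs 66 (by enumerating all 60 distinct tours).
Excess = 75 − 66 = 9.

The nearest-neighbour route is 9 km longer than optimal.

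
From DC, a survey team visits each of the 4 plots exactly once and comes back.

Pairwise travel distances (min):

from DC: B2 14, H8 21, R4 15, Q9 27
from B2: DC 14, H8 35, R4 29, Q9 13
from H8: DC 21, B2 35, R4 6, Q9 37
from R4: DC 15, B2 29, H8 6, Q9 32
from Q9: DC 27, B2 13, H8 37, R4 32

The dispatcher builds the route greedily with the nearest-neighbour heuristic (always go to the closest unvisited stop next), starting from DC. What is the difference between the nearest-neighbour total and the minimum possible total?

The nearest-neighbour route is 1 min longer than optimal.

DC: B2=14, R4=15, H8=21, Q9=27 ⇒ B2
B2: Q9=13, R4=29, H8=35 ⇒ Q9
Q9: R4=32, H8=37 ⇒ R4
R4: H8=6 ⇒ H8
NN route DC → B2 → Q9 → R4 → H8 → DC costs 86.
Optimal: DC → B2 → Q9 → H8 → R4 → DC costs 85 (by enumerating all 12 distinct tours).
Excess = 86 − 85 = 1.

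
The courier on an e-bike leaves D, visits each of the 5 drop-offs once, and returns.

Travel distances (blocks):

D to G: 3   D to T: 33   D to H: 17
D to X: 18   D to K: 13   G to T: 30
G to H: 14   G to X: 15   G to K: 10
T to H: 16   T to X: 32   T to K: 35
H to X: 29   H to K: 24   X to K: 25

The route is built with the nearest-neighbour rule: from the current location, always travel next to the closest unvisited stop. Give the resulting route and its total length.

Nearest-neighbour total = 103 blocks; route D → G → K → H → T → X → D.

D → [G:3 / K:13 / H:17 / X:18 / T:33] → G (3)
G → [K:10 / H:14 / X:15 / T:30] → K (10)
K → [H:24 / X:25 / T:35] → H (24)
H → [T:16 / X:29] → T (16)
T → [X:32] → X (32)
Return X→D: 18.
Total = 3 + 10 + 24 + 16 + 32 + 18 = 103.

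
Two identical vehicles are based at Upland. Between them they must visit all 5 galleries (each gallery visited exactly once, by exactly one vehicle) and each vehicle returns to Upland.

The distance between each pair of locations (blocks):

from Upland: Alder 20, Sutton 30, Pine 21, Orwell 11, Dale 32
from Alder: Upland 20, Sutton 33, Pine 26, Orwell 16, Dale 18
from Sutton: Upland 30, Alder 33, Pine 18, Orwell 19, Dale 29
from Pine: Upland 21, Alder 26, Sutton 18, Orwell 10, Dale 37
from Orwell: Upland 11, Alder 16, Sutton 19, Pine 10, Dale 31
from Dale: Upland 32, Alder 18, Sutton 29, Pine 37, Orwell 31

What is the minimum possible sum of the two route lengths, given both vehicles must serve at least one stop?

Minimum combined distance: 128 blocks.

Try each way of splitting the stops between the two vehicles (each non-empty) and, for each split, find the best tour for each vehicle:
  {Alder} + {Sutton, Pine, Orwell, Dale}: 40 + 100 = 140
  {Sutton} + {Alder, Pine, Orwell, Dale}: 60 + 96 = 156
  {Alder, Sutton} + {Pine, Orwell, Dale}: 83 + 90 = 173
  {Pine} + {Alder, Sutton, Orwell, Dale}: 42 + 97 = 139
  {Alder, Pine} + {Sutton, Orwell, Dale}: 67 + 91 = 158
  {Sutton, Pine} + {Alder, Orwell, Dale}: 69 + 77 = 146
  … (15 splits in total)
  {Orwell} + {Alder, Sutton, Pine, Dale}: 22 + 106 = 128  ← best
Best: vehicle 1 Upland → Orwell → Upland = 22; vehicle 2 Upland → Alder → Dale → Sutton → Pine → Upland = 106; combined 128.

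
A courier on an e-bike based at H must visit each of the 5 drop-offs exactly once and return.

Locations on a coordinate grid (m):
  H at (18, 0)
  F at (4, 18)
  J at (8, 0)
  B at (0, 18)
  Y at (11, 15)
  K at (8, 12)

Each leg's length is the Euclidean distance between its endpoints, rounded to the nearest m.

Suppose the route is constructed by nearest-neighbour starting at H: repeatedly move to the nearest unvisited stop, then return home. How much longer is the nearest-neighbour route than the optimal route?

Excess over optimum: 2 m.

From H: J=10, K=16, Y=17, F=23, B=25 → choose J (10).
From J: K=12, Y=15, F=18, B=20 → choose K (12).
From K: Y=4, F=7, B=10 → choose Y (4).
From Y: F=8, B=11 → choose F (8).
From F: B=4 → choose B (4).
NN route H → J → K → Y → F → B → H costs 63.
Optimal: H → J → K → F → B → Y → H costs 61 (by enumerating all 60 distinct tours).
Excess = 63 − 61 = 2.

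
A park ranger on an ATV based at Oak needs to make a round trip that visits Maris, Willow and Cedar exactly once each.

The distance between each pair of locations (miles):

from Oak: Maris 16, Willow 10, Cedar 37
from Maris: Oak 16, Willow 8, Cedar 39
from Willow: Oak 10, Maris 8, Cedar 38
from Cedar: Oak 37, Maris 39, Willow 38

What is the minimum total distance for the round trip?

Oak → Maris → Willow → Cedar → Oak: 16+8+38+37 = 99
Oak → Maris → Cedar → Willow → Oak: 16+39+38+10 = 103
Oak → Willow → Maris → Cedar → Oak: 10+8+39+37 = 94
The minimum is 94.
One optimal route: Oak → Willow → Maris → Cedar → Oak (or its reverse).

Minimum total distance: 94 miles.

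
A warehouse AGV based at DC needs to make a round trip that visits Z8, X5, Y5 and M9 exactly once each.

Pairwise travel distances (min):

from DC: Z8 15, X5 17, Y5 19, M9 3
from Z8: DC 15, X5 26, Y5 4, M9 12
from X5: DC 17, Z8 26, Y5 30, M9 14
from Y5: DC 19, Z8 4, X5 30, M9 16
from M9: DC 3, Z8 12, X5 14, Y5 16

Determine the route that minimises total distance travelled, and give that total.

Minimum total distance: 66 min.

With 4 stops there are 4!/2 = 12 distinct round trips (a route and its reverse cost the same).
DC - Z8 - X5 - Y5 - M9 - DC: 15+26+30+16+3 = 90
DC - Z8 - X5 - M9 - Y5 - DC: 15+26+14+16+19 = 90
DC - Z8 - Y5 - X5 - M9 - DC: 15+4+30+14+3 = 66
DC - Z8 - Y5 - M9 - X5 - DC: 15+4+16+14+17 = 66
DC - Z8 - M9 - X5 - Y5 - DC: 15+12+14+30+19 = 90
DC - Z8 - M9 - Y5 - X5 - DC: 15+12+16+30+17 = 90
DC - X5 - Z8 - Y5 - M9 - DC: 17+26+4+16+3 = 66
DC - X5 - Z8 - M9 - Y5 - DC: 17+26+12+16+19 = 90
DC - X5 - Y5 - Z8 - M9 - DC: 17+30+4+12+3 = 66
DC - X5 - M9 - Z8 - Y5 - DC: 17+14+12+4+19 = 66
DC - Y5 - Z8 - X5 - M9 - DC: 19+4+26+14+3 = 66
DC - Y5 - X5 - Z8 - M9 - DC: 19+30+26+12+3 = 90
The minimum is 66.
One optimal route: DC → Z8 → Y5 → X5 → M9 → DC (or its reverse).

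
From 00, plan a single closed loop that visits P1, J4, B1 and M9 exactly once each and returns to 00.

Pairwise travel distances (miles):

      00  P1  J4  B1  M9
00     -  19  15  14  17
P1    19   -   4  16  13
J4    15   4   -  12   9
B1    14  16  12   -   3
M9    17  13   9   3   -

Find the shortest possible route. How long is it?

00→P1→J4→B1→M9→00: 19+4+12+3+17 = 55
00→P1→J4→M9→B1→00: 19+4+9+3+14 = 49
00→P1→B1→J4→M9→00: 19+16+12+9+17 = 73
00→P1→B1→M9→J4→00: 19+16+3+9+15 = 62
00→P1→M9→J4→B1→00: 19+13+9+12+14 = 67
00→P1→M9→B1→J4→00: 19+13+3+12+15 = 62
00→J4→P1→B1→M9→00: 15+4+16+3+17 = 55
00→J4→P1→M9→B1→00: 15+4+13+3+14 = 49
00→J4→B1→P1→M9→00: 15+12+16+13+17 = 73
00→J4→M9→P1→B1→00: 15+9+13+16+14 = 67
00→B1→P1→J4→M9→00: 14+16+4+9+17 = 60
00→B1→J4→P1→M9→00: 14+12+4+13+17 = 60
The minimum is 49.
One optimal route: 00 → P1 → J4 → M9 → B1 → 00 (or its reverse).

Minimum total distance: 49 miles.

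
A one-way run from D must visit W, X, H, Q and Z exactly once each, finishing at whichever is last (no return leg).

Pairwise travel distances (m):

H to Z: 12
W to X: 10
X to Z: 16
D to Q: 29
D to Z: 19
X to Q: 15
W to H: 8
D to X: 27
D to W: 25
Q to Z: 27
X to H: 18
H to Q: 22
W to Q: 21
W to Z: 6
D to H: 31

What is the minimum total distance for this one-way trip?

64 m — the minimum one-way total.

There are 5! = 120 possible orderings.
D→W→X→H→Q→Z: 25+10+18+22+27 = 102
D→W→X→H→Z→Q: 25+10+18+12+27 = 92
D→W→X→Q→H→Z: 25+10+15+22+12 = 84
D→W→X→Q→Z→H: 25+10+15+27+12 = 89
D→W→X→Z→H→Q: 25+10+16+12+22 = 85
D→W→X→Z→Q→H: 25+10+16+27+22 = 100
D→W→H→X→Q→Z: 25+8+18+15+27 = 93
D→W→H→X→Z→Q: 25+8+18+16+27 = 94
D→W→H→Q→X→Z: 25+8+22+15+16 = 86
D→W→H→Q→Z→X: 25+8+22+27+16 = 98
D→W→H→Z→X→Q: 25+8+12+16+15 = 76
D→W→H→Z→Q→X: 25+8+12+27+15 = 87
D→W→Q→X→H→Z: 25+21+15+18+12 = 91
D→W→Q→X→Z→H: 25+21+15+16+12 = 89
… (106 more)
D→Z→H→W→X→Q: 19+12+8+10+15 = 64  ← best
The minimum is 64.
One shortest path: D → Z → H → W → X → Q.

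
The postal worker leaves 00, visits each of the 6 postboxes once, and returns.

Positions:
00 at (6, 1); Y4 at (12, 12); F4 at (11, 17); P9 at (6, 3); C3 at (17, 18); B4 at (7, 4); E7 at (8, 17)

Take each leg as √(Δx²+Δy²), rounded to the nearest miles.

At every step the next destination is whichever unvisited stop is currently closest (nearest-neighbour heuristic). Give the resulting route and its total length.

Nearest-neighbour total = 49 miles; route 00 → P9 → B4 → Y4 → F4 → E7 → C3 → 00.

From 00: distances to unvisited — P9=2, B4=3, Y4=13, E7=16, F4=17, C3=20. Nearest is P9 (2).
From P9: distances to unvisited — B4=1, Y4=11, E7=14, F4=15, C3=19. Nearest is B4 (1).
From B4: distances to unvisited — Y4=9, E7=13, F4=14, C3=17. Nearest is Y4 (9).
From Y4: distances to unvisited — F4=5, E7=6, C3=8. Nearest is F4 (5).
From F4: distances to unvisited — E7=3, C3=6. Nearest is E7 (3).
From E7: distances to unvisited — C3=9. Nearest is C3 (9).
Return C3→00: 20.
Total = 2 + 1 + 9 + 5 + 3 + 9 + 20 = 49.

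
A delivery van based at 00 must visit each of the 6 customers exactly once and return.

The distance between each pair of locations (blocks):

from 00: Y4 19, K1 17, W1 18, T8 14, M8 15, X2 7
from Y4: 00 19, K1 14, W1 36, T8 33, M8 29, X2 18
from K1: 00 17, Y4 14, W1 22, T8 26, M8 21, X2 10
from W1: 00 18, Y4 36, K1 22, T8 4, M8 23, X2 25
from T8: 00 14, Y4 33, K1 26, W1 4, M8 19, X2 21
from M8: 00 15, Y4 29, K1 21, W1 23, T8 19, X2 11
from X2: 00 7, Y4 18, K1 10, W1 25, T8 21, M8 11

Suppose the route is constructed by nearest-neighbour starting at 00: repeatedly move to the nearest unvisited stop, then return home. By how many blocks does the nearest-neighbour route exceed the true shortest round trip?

Excess over optimum: 6 blocks.

00: X2=7, T8=14, M8=15, K1=17, W1=18, Y4=19 ⇒ X2
X2: K1=10, M8=11, Y4=18, T8=21, W1=25 ⇒ K1
K1: Y4=14, M8=21, W1=22, T8=26 ⇒ Y4
Y4: M8=29, T8=33, W1=36 ⇒ M8
M8: T8=19, W1=23 ⇒ T8
T8: W1=4 ⇒ W1
NN route 00 → X2 → K1 → Y4 → M8 → T8 → W1 → 00 costs 101.
Optimal: 00 → Y4 → K1 → X2 → M8 → W1 → T8 → 00 costs 95 (by enumerating all 360 distinct tours).
Excess = 101 − 95 = 6.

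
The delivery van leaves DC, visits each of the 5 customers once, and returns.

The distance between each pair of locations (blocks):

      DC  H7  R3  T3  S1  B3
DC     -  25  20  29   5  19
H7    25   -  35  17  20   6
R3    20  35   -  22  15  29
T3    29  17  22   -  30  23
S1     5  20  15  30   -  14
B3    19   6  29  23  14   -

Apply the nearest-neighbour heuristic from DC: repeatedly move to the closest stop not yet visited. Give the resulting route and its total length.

Total distance 84 blocks via the nearest-neighbour route DC → S1 → B3 → H7 → T3 → R3 → DC.

DC → [S1:5 / B3:19 / R3:20 / H7:25 / T3:29] → S1 (5)
S1 → [B3:14 / R3:15 / H7:20 / T3:30] → B3 (14)
B3 → [H7:6 / T3:23 / R3:29] → H7 (6)
H7 → [T3:17 / R3:35] → T3 (17)
T3 → [R3:22] → R3 (22)
Return R3→DC: 20.
Total = 5 + 14 + 6 + 17 + 22 + 20 = 84.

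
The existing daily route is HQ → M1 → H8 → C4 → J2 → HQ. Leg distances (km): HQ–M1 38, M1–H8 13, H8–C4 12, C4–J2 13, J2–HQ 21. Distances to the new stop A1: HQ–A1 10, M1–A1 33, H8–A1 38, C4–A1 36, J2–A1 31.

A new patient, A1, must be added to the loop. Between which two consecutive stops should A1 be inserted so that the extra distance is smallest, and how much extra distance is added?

Minimum extra distance: 5 km, inserting A1 between HQ and M1.

Insertion cost between consecutive stops i–j is d(i,A1) + d(A1,j) − d(i,j):
  between HQ and M1: 10 + 33 − 38 = 5
  between M1 and H8: 33 + 38 − 13 = 58
  between H8 and C4: 38 + 36 − 12 = 62
  between C4 and J2: 36 + 31 − 13 = 54
  between J2 and HQ: 31 + 10 − 21 = 20
Cheapest insertion is between HQ and M1, adding 5.
New total = 97 + 5 = 102.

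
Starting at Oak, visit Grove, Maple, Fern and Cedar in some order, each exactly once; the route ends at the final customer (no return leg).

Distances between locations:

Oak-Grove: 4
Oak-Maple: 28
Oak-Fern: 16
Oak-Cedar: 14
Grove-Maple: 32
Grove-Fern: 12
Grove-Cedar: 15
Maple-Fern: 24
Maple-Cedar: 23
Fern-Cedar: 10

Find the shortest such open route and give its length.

49 — the minimum one-way total.

There are 4! = 24 possible orderings.
Oak→Grove→Maple→Fern→Cedar: 4+32+24+10 = 70
Oak→Grove→Maple→Cedar→Fern: 4+32+23+10 = 69
Oak→Grove→Fern→Maple→Cedar: 4+12+24+23 = 63
Oak→Grove→Fern→Cedar→Maple: 4+12+10+23 = 49
Oak→Grove→Cedar→Maple→Fern: 4+15+23+24 = 66
Oak→Grove→Cedar→Fern→Maple: 4+15+10+24 = 53
Oak→Maple→Grove→Fern→Cedar: 28+32+12+10 = 82
Oak→Maple→Grove→Cedar→Fern: 28+32+15+10 = 85
Oak→Maple→Fern→Grove→Cedar: 28+24+12+15 = 79
Oak→Maple→Fern→Cedar→Grove: 28+24+10+15 = 77
Oak→Maple→Cedar→Grove→Fern: 28+23+15+12 = 78
Oak→Maple→Cedar→Fern→Grove: 28+23+10+12 = 73
Oak→Fern→Grove→Maple→Cedar: 16+12+32+23 = 83
Oak→Fern→Grove→Cedar→Maple: 16+12+15+23 = 66
… (10 more)
The minimum is 49.
One shortest path: Oak → Grove → Fern → Cedar → Maple.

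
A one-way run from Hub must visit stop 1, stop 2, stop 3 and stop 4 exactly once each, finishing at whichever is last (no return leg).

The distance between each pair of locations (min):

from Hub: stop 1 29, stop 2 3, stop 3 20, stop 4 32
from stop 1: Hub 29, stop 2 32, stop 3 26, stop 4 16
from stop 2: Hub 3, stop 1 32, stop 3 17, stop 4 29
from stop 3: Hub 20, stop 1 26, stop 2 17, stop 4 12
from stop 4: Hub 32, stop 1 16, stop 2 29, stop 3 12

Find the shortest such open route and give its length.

Minimum one-way distance = 48 min.

There are 4! = 24 possible orderings.
Hub → stop 1 → stop 2 → stop 3 → stop 4: 29+32+17+12 = 90
Hub → stop 1 → stop 2 → stop 4 → stop 3: 29+32+29+12 = 102
Hub → stop 1 → stop 3 → stop 2 → stop 4: 29+26+17+29 = 101
Hub → stop 1 → stop 3 → stop 4 → stop 2: 29+26+12+29 = 96
Hub → stop 1 → stop 4 → stop 2 → stop 3: 29+16+29+17 = 91
Hub → stop 1 → stop 4 → stop 3 → stop 2: 29+16+12+17 = 74
Hub → stop 2 → stop 1 → stop 3 → stop 4: 3+32+26+12 = 73
Hub → stop 2 → stop 1 → stop 4 → stop 3: 3+32+16+12 = 63
Hub → stop 2 → stop 3 → stop 1 → stop 4: 3+17+26+16 = 62
Hub → stop 2 → stop 3 → stop 4 → stop 1: 3+17+12+16 = 48
Hub → stop 2 → stop 4 → stop 1 → stop 3: 3+29+16+26 = 74
Hub → stop 2 → stop 4 → stop 3 → stop 1: 3+29+12+26 = 70
Hub → stop 3 → stop 1 → stop 2 → stop 4: 20+26+32+29 = 107
Hub → stop 3 → stop 1 → stop 4 → stop 2: 20+26+16+29 = 91
… (10 more)
The minimum is 48.
One shortest path: Hub → stop 2 → stop 3 → stop 4 → stop 1.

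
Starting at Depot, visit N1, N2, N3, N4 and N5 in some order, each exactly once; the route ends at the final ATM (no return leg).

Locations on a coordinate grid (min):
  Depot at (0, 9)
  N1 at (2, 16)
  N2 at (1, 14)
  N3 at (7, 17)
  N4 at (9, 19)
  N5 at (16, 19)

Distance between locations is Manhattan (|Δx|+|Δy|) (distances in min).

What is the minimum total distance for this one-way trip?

There are 5! = 120 possible orderings.
Depot → N1 → N2 → N3 → N4 → N5: 9+3+9+4+7 = 32
Depot → N1 → N2 → N3 → N5 → N4: 9+3+9+11+7 = 39
Depot → N1 → N2 → N4 → N3 → N5: 9+3+13+4+11 = 40
Depot → N1 → N2 → N4 → N5 → N3: 9+3+13+7+11 = 43
Depot → N1 → N2 → N5 → N3 → N4: 9+3+20+11+4 = 47
Depot → N1 → N2 → N5 → N4 → N3: 9+3+20+7+4 = 43
Depot → N1 → N3 → N2 → N4 → N5: 9+6+9+13+7 = 44
Depot → N1 → N3 → N2 → N5 → N4: 9+6+9+20+7 = 51
Depot → N1 → N3 → N4 → N2 → N5: 9+6+4+13+20 = 52
Depot → N1 → N3 → N4 → N5 → N2: 9+6+4+7+20 = 46
Depot → N1 → N3 → N5 → N2 → N4: 9+6+11+20+13 = 59
Depot → N1 → N3 → N5 → N4 → N2: 9+6+11+7+13 = 46
Depot → N1 → N4 → N2 → N3 → N5: 9+10+13+9+11 = 52
Depot → N1 → N4 → N2 → N5 → N3: 9+10+13+20+11 = 63
… (106 more)
Depot → N2 → N1 → N3 → N4 → N5: 6+3+6+4+7 = 26  ← best
The minimum is 26.
One shortest path: Depot → N2 → N1 → N3 → N4 → N5.

Shortest open route: 26 min.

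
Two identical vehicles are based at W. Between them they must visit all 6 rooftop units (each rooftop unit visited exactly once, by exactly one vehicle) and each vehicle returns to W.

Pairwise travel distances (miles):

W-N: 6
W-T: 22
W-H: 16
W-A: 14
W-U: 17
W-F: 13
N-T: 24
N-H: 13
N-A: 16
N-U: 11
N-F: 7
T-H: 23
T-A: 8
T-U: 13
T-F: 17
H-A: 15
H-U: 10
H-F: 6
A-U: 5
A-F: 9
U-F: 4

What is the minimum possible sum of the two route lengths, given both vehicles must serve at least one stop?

Minimum combined distance: 73 miles.

There are 2^5 − 1 = 31 ways to divide the 6 stops into two non-empty groups. For each, the best each vehicle can do is its own shortest tour through its group:
  {N} + {T, H, A, U, F}: 12 + 61 = 73
  {T} + {N, H, A, U, F}: 44 + 48 = 92
  {N, T} + {H, A, U, F}: 52 + 45 = 97
  {H} + {N, T, A, U, F}: 32 + 52 = 84
  {N, H} + {T, A, U, F}: 35 + 52 = 87
  {T, H} + {N, A, U, F}: 61 + 36 = 97
  … (31 splits in total)
Best: vehicle 1 W → N → W = 12; vehicle 2 W → T → A → U → F → H → W = 61; combined 73.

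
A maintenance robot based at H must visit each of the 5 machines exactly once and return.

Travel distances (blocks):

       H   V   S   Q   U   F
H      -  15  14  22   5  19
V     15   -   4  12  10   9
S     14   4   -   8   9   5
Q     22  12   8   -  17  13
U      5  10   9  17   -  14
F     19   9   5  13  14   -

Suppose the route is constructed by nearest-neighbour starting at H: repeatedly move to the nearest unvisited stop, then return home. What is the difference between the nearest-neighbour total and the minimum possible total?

H: U=5, S=14, V=15, F=19, Q=22 ⇒ U
U: S=9, V=10, F=14, Q=17 ⇒ S
S: V=4, F=5, Q=8 ⇒ V
V: F=9, Q=12 ⇒ F
F: Q=13 ⇒ Q
NN route H → U → S → V → F → Q → H costs 62.
Optimal: H → V → S → Q → F → U → H costs 59 (by enumerating all 60 distinct tours).
Excess = 62 − 59 = 3.

The nearest-neighbour route is 3 blocks longer than optimal.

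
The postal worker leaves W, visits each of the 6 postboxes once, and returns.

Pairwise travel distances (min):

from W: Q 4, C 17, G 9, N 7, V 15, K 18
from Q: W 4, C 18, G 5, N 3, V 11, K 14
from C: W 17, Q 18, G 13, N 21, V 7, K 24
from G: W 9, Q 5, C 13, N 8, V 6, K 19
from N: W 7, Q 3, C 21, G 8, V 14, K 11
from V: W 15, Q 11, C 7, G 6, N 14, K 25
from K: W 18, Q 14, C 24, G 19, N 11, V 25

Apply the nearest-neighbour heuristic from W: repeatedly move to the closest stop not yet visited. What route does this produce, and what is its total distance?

W → [Q:4 / N:7 / G:9 / V:15 / C:17 / K:18] → Q (4)
Q → [N:3 / G:5 / V:11 / K:14 / C:18] → N (3)
N → [G:8 / K:11 / V:14 / C:21] → G (8)
G → [V:6 / C:13 / K:19] → V (6)
V → [C:7 / K:25] → C (7)
C → [K:24] → K (24)
Return K→W: 18.
Total = 4 + 3 + 8 + 6 + 7 + 24 + 18 = 70.

Nearest-neighbour total = 70 min; route W → Q → N → G → V → C → K → W.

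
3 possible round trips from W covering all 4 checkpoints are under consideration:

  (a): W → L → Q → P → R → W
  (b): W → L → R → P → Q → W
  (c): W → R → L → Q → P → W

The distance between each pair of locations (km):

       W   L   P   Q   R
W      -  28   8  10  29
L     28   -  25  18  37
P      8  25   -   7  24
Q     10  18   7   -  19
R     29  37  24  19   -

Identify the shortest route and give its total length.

99 km — (c) is the shortest.

(a): 28 + 18 + 7 + 24 + 29 = 106
(b): 28 + 37 + 24 + 7 + 10 = 106
(c): 29 + 37 + 18 + 7 + 8 = 99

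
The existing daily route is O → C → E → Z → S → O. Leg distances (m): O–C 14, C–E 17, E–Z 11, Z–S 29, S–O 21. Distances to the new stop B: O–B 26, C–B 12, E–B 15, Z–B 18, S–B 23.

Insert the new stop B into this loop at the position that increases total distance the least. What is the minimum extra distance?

Minimum extra distance: 10 m, inserting B between C and E.

Insertion cost between consecutive stops i–j is d(i,B) + d(B,j) − d(i,j):
  between O and C: 26 + 12 − 14 = 24
  between C and E: 12 + 15 − 17 = 10
  between E and Z: 15 + 18 − 11 = 22
  between Z and S: 18 + 23 − 29 = 12
  between S and O: 23 + 26 − 21 = 28
Cheapest insertion is between C and E, adding 10.
New total = 92 + 10 = 102.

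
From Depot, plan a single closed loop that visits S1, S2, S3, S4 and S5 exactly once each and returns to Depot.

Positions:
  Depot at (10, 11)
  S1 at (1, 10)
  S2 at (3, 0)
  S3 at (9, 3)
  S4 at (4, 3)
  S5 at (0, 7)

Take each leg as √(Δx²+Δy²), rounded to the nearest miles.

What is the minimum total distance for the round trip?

36 miles — the shortest possible round trip.

There are 60 distinct closed tours to check (reversals are equivalent).
Depot - S1 - S2 - S3 - S4 - S5 - Depot: 9+10+7+5+6+11 = 48
Depot - S1 - S2 - S3 - S5 - S4 - Depot: 9+10+7+10+6+10 = 52
Depot - S1 - S2 - S4 - S3 - S5 - Depot: 9+10+3+5+10+11 = 48
Depot - S1 - S2 - S4 - S5 - S3 - Depot: 9+10+3+6+10+8 = 46
Depot - S1 - S2 - S5 - S3 - S4 - Depot: 9+10+8+10+5+10 = 52
Depot - S1 - S2 - S5 - S4 - S3 - Depot: 9+10+8+6+5+8 = 46
Depot - S1 - S3 - S2 - S4 - S5 - Depot: 9+11+7+3+6+11 = 47
Depot - S1 - S3 - S2 - S5 - S4 - Depot: 9+11+7+8+6+10 = 51
Depot - S1 - S3 - S4 - S2 - S5 - Depot: 9+11+5+3+8+11 = 47
Depot - S1 - S3 - S4 - S5 - S2 - Depot: 9+11+5+6+8+13 = 52
Depot - S1 - S3 - S5 - S2 - S4 - Depot: 9+11+10+8+3+10 = 51
Depot - S1 - S3 - S5 - S4 - S2 - Depot: 9+11+10+6+3+13 = 52
Depot - S1 - S4 - S2 - S3 - S5 - Depot: 9+8+3+7+10+11 = 48
Depot - S1 - S4 - S2 - S5 - S3 - Depot: 9+8+3+8+10+8 = 46
… (46 more)
Depot - S1 - S5 - S2 - S4 - S3 - Depot: 9+3+8+3+5+8 = 36  ← best
The minimum is 36.
One optimal route: Depot → S1 → S5 → S2 → S4 → S3 → Depot (or its reverse).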